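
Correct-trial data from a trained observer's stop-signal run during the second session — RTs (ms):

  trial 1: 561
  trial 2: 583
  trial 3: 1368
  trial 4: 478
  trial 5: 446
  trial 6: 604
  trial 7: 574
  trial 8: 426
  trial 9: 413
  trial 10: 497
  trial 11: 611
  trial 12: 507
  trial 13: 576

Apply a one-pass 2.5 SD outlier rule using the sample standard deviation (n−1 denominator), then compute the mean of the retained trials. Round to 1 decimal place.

523.0 ms

n = 13, ΣRT = 7644, M = 588.000
Σ(x−M)² = 714254.00; s = √(714254.00/12) = 243.970
Cutoffs: 588.000 ± 2.5·243.970 → [-21.9, 1197.9]
Outside: 1368 → excluded.
Retained (n=12): Σ = 6276, mean = 6276/12 = 523.000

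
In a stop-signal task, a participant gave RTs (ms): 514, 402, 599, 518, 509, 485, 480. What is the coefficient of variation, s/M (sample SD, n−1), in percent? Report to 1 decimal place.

11.7%

n = 7, Σ = 3507, M = 501.0000
Σ(x−M)² = 20624.000; s = √(20624.000/6) = 58.6288
CV = 58.6288 / 501.0000 = 0.11702 = 11.702%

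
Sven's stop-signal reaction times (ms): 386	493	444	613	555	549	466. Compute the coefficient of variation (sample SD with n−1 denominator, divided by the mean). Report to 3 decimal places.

0.154

n = 7, Σ = 3506, M = 500.8571
Σ(x−M)² = 35526.857; s = √(35526.857/6) = 76.9490
CV = 76.9490 / 500.8571 = 0.15363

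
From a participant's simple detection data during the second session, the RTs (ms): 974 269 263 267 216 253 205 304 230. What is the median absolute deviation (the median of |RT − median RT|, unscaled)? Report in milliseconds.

Sorted: 205, 216, 230, 253, 263, 267, 269, 304, 974 → median = 263
|x − 263|: 711, 6, 0, 4, 47, 10, 58, 41, 33
Sorted deviations: 0, 4, 6, 10, 33, 41, 47, 58, 711 → MAD = 33

33 ms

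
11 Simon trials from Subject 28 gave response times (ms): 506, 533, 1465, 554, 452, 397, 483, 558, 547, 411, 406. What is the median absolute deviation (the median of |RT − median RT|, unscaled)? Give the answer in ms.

52 ms

Sorted: 397, 406, 411, 452, 483, 506, 533, 547, 554, 558, 1465 → median = 506
|x − 506|: 0, 27, 959, 48, 54, 109, 23, 52, 41, 95, 100
Sorted deviations: 0, 23, 27, 41, 48, 52, 54, 95, 100, 109, 959 → MAD = 52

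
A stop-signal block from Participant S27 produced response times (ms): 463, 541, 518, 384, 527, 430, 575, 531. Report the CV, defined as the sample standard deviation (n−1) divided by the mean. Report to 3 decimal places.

n = 8, Σ = 3969, M = 496.1250
Σ(x−M)² = 28924.875; s = √(28924.875/7) = 64.2816
CV = 64.2816 / 496.1250 = 0.12957

0.130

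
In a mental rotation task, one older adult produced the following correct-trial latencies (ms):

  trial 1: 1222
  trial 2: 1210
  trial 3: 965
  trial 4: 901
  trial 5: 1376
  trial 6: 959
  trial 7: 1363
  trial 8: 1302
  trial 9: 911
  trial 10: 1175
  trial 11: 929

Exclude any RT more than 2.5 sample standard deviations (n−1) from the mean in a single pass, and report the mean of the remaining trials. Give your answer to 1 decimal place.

1119.4 ms

n = 11, ΣRT = 12313, M = 1119.364
Σ(x−M)² = 357302.55; s = √(357302.55/10) = 189.024
Cutoffs: 1119.364 ± 2.5·189.024 → [646.8, 1591.9]
No RTs fall outside the cutoffs; all 11 retained. Mean = 12313/11 = 1119.364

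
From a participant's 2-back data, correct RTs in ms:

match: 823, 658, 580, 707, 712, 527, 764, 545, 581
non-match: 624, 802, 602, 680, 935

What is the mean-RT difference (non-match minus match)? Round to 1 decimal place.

M(match) = 5897/9 = 655.222
M(non-match) = 3643/5 = 728.600
Difference = 728.600 − 655.222 = 73.378 ms

73.4 ms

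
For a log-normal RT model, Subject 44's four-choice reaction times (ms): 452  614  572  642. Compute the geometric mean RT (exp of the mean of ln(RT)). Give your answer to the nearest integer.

565 ms

ln(RT): 6.1137, 6.4200, 6.3491, 6.4646
Mean ln(RT) = 25.3474/4 = 6.33685
Geometric mean = exp(6.33685) = 565.01 ms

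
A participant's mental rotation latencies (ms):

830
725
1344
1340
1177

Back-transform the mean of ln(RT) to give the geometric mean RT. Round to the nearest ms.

ln(RT): 6.7214, 6.5862, 7.2034, 7.2004, 7.0707
Mean ln(RT) = 34.7822/5 = 6.95643
Geometric mean = exp(6.95643) = 1049.88 ms

1050 ms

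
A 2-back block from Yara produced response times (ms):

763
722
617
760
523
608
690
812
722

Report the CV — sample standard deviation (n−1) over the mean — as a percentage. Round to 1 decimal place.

13.3%

n = 9, Σ = 6217, M = 690.7778
Σ(x−M)² = 67097.556; s = √(67097.556/8) = 91.5816
CV = 91.5816 / 690.7778 = 0.13258 = 13.258%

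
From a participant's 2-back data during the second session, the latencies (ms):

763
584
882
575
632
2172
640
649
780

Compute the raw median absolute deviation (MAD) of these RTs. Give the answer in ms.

Sorted: 575, 584, 632, 640, 649, 763, 780, 882, 2172 → median = 649
|x − 649|: 114, 65, 233, 74, 17, 1523, 9, 0, 131
Sorted deviations: 0, 9, 17, 65, 74, 114, 131, 233, 1523 → MAD = 74

74 ms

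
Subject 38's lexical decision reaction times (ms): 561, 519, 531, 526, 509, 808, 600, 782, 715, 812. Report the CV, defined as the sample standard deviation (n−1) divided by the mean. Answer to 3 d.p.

n = 10, Σ = 6363, M = 636.3000
Σ(x−M)² = 147980.100; s = √(147980.100/9) = 128.2273
CV = 128.2273 / 636.3000 = 0.20152

0.202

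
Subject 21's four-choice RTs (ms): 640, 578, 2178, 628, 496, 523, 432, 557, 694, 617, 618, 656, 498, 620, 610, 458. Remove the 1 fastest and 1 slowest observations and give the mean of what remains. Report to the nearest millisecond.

Sorted: 432, 458, 496, 498, 523, 557, 578, 610, 617, 618, 620, 628, 640, 656, 694, 2178
Drop lowest 1 (432) and highest 1 (2178)
Remaining (n=14): Σ = 8193, mean = 8193/14 = 585.214

585 ms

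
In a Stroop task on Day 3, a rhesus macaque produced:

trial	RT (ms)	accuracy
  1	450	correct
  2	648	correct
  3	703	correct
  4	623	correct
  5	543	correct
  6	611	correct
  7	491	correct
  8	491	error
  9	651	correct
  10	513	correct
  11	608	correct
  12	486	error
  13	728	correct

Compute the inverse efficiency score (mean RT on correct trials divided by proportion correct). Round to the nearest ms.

Correct trials (n=11): 450, 648, 703, 623, 543, 611, 491, 651, 513, 608, 728
Mean correct RT = 6569/11 = 597.1818 ms
Proportion correct = 11/13
IES = 597.1818 / (11/13) = 705.760 ms

706 ms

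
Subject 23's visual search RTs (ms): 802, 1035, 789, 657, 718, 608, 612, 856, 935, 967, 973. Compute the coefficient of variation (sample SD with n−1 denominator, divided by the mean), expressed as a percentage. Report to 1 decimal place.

n = 11, Σ = 8952, M = 813.8182
Σ(x−M)² = 231809.636; s = √(231809.636/10) = 152.2530
CV = 152.2530 / 813.8182 = 0.18708 = 18.708%

18.7%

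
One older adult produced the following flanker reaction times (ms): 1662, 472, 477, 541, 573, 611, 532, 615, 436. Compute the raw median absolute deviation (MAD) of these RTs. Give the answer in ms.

69 ms

Sorted: 436, 472, 477, 532, 541, 573, 611, 615, 1662 → median = 541
|x − 541|: 1121, 69, 64, 0, 32, 70, 9, 74, 105
Sorted deviations: 0, 9, 32, 64, 69, 70, 74, 105, 1121 → MAD = 69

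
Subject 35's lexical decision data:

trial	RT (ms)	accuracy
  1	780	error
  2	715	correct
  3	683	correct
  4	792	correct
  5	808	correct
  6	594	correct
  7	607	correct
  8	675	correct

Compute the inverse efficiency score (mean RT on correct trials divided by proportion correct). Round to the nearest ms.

Correct trials (n=7): 715, 683, 792, 808, 594, 607, 675
Mean correct RT = 4874/7 = 696.2857 ms
Proportion correct = 7/8
IES = 696.2857 / (7/8) = 795.755 ms

796 ms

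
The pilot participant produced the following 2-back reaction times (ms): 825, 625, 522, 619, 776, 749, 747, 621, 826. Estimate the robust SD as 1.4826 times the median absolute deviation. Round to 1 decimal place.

117.1 ms

Sorted: 522, 619, 621, 625, 747, 749, 776, 825, 826 → median = 747
|x − 747| sorted: 0, 2, 29, 78, 79, 122, 126, 128, 225 → MAD = 79
Robust SD ≈ 1.4826 × 79 = 117.125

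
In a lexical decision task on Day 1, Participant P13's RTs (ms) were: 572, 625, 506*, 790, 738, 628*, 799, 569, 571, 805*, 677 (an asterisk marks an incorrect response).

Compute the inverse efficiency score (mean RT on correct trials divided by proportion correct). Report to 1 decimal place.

918.0 ms

Correct trials (n=8): 572, 625, 790, 738, 799, 569, 571, 677
Mean correct RT = 5341/8 = 667.6250 ms
Proportion correct = 8/11
IES = 667.6250 / (8/11) = 917.984 ms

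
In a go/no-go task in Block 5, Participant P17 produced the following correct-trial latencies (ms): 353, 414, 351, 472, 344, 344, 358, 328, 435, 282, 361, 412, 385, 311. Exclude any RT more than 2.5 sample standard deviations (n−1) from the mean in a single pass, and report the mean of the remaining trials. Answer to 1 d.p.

n = 14, ΣRT = 5150, M = 367.857
Σ(x−M)² = 33705.71; s = √(33705.71/13) = 50.919
Cutoffs: 367.857 ± 2.5·50.919 → [240.6, 495.2]
No RTs fall outside the cutoffs; all 14 retained. Mean = 5150/14 = 367.857

367.9 ms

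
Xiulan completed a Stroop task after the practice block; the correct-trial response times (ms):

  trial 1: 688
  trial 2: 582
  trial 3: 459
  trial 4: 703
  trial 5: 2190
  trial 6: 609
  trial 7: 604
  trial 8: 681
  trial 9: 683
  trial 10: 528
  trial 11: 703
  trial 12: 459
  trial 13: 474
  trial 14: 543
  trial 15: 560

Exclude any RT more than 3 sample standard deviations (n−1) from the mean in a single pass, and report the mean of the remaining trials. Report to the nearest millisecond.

591 ms

n = 15, ΣRT = 10466, M = 697.733
Σ(x−M)² = 2493326.93; s = √(2493326.93/14) = 422.013
Cutoffs: 697.733 ± 3·422.013 → [-568.3, 1963.8]
Outside: 2190 → excluded.
Retained (n=14): Σ = 8276, mean = 8276/14 = 591.143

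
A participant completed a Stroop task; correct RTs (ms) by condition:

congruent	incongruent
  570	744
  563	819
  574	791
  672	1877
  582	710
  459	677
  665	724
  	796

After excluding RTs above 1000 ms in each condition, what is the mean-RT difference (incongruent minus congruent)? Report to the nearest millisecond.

168 ms

incongruent: exclude 1877
M(congruent) = 4085/7 = 583.571
M(incongruent) = 5261/7 = 751.571
Difference = 751.571 − 583.571 = 168.000 ms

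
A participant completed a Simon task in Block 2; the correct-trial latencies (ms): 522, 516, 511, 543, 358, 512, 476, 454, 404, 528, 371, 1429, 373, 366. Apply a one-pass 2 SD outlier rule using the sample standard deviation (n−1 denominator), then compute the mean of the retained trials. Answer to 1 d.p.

456.5 ms

n = 14, ΣRT = 7363, M = 525.929
Σ(x−M)² = 940064.93; s = √(940064.93/13) = 268.910
Cutoffs: 525.929 ± 2·268.910 → [-11.9, 1063.7]
Outside: 1429 → excluded.
Retained (n=13): Σ = 5934, mean = 5934/13 = 456.462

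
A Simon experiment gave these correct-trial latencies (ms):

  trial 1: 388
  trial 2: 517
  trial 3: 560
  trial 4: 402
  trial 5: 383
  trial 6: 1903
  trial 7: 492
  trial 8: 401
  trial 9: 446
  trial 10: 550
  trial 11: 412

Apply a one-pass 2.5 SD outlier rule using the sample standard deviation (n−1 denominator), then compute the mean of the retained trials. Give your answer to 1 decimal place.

455.1 ms

n = 11, ΣRT = 6454, M = 586.727
Σ(x−M)² = 1948422.18; s = √(1948422.18/10) = 441.409
Cutoffs: 586.727 ± 2.5·441.409 → [-516.8, 1690.3]
Outside: 1903 → excluded.
Retained (n=10): Σ = 4551, mean = 4551/10 = 455.100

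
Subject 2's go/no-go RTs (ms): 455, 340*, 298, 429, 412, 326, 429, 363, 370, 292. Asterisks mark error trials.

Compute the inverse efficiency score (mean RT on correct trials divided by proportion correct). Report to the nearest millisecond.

Correct trials (n=9): 455, 298, 429, 412, 326, 429, 363, 370, 292
Mean correct RT = 3374/9 = 374.8889 ms
Proportion correct = 9/10
IES = 374.8889 / (9/10) = 416.543 ms

417 ms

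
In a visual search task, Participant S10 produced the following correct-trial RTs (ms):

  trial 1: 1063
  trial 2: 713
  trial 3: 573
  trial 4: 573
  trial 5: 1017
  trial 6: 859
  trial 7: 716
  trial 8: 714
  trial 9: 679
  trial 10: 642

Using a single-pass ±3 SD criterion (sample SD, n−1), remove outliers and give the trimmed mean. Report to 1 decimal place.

754.9 ms

n = 10, ΣRT = 7549, M = 754.900
Σ(x−M)² = 264082.90; s = √(264082.90/9) = 171.297
Cutoffs: 754.900 ± 3·171.297 → [241.0, 1268.8]
No RTs fall outside the cutoffs; all 10 retained. Mean = 7549/10 = 754.900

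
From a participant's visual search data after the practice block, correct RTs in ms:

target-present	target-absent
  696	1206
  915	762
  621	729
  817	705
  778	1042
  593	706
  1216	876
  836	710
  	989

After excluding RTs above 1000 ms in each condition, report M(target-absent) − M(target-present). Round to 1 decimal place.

31.6 ms

target-present: exclude 1216
target-absent: exclude 1206, 1042
M(target-present) = 5256/7 = 750.857
M(target-absent) = 5477/7 = 782.429
Difference = 782.429 − 750.857 = 31.571 ms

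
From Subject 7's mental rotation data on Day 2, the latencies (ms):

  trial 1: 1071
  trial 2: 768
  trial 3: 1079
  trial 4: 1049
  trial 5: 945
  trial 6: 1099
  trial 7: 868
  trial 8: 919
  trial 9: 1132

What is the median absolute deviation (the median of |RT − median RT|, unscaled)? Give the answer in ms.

Sorted: 768, 868, 919, 945, 1049, 1071, 1079, 1099, 1132 → median = 1049
|x − 1049|: 22, 281, 30, 0, 104, 50, 181, 130, 83
Sorted deviations: 0, 22, 30, 50, 83, 104, 130, 181, 281 → MAD = 83

83 ms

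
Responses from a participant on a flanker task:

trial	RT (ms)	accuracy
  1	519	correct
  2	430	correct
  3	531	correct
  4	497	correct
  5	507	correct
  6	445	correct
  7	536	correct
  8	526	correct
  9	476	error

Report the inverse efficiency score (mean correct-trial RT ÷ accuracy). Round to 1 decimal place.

Correct trials (n=8): 519, 430, 531, 497, 507, 445, 536, 526
Mean correct RT = 3991/8 = 498.8750 ms
Proportion correct = 8/9
IES = 498.8750 / (8/9) = 561.234 ms

561.2 ms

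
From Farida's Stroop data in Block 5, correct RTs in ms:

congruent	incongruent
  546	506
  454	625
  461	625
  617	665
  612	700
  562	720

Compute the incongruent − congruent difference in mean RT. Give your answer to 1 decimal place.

M(congruent) = 3252/6 = 542.000
M(incongruent) = 3841/6 = 640.167
Difference = 640.167 − 542.000 = 98.167 ms

98.2 ms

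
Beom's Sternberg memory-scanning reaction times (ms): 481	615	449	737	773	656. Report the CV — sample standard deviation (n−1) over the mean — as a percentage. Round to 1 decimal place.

n = 6, Σ = 3711, M = 618.5000
Σ(x−M)² = 86967.500; s = √(86967.500/5) = 131.8844
CV = 131.8844 / 618.5000 = 0.21323 = 21.323%

21.3%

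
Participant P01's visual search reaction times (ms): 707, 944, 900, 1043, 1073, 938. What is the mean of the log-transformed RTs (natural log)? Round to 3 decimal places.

6.831

ln(RT): 6.5610, 6.8501, 6.8024, 6.9499, 6.9782, 6.8437
Σ ln(RT) = 40.9854
Mean = 40.9854/6 = 6.83090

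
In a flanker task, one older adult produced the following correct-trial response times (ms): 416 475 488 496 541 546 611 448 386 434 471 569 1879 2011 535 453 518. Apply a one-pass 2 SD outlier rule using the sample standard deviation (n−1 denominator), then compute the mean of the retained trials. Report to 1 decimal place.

n = 17, ΣRT = 11277, M = 663.353
Σ(x−M)² = 3784505.88; s = √(3784505.88/16) = 486.345
Cutoffs: 663.353 ± 2·486.345 → [-309.3, 1636.0]
Outside: 1879, 2011 → excluded.
Retained (n=15): Σ = 7387, mean = 7387/15 = 492.467

492.5 ms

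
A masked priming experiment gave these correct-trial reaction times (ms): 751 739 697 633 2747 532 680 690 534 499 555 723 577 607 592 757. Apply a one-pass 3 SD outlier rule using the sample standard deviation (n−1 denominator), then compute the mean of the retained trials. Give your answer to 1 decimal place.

n = 16, ΣRT = 12313, M = 769.562
Σ(x−M)² = 4278331.94; s = √(4278331.94/15) = 534.062
Cutoffs: 769.562 ± 3·534.062 → [-832.6, 2371.7]
Outside: 2747 → excluded.
Retained (n=15): Σ = 9566, mean = 9566/15 = 637.733

637.7 ms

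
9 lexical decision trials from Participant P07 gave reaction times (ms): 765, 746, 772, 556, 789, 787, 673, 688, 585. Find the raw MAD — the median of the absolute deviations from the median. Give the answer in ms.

43 ms

Sorted: 556, 585, 673, 688, 746, 765, 772, 787, 789 → median = 746
|x − 746|: 19, 0, 26, 190, 43, 41, 73, 58, 161
Sorted deviations: 0, 19, 26, 41, 43, 58, 73, 161, 190 → MAD = 43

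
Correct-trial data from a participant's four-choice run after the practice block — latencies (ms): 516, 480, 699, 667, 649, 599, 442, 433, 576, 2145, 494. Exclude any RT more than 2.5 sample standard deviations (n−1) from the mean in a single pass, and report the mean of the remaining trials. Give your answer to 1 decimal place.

n = 11, ΣRT = 7700, M = 700.000
Σ(x−M)² = 2379838.00; s = √(2379838.00/10) = 487.836
Cutoffs: 700.000 ± 2.5·487.836 → [-519.6, 1919.6]
Outside: 2145 → excluded.
Retained (n=10): Σ = 5555, mean = 5555/10 = 555.500

555.5 ms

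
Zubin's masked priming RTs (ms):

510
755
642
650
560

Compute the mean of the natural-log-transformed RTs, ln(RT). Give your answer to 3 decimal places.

6.426

ln(RT): 6.2344, 6.6267, 6.4646, 6.4770, 6.3279
Σ ln(RT) = 32.1306
Mean = 32.1306/5 = 6.42613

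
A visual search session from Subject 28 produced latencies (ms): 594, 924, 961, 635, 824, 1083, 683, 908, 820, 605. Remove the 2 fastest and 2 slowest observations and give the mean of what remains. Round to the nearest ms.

799 ms

Sorted: 594, 605, 635, 683, 820, 824, 908, 924, 961, 1083
Drop lowest 2 (594, 605) and highest 2 (961, 1083)
Remaining (n=6): Σ = 4794, mean = 4794/6 = 799.000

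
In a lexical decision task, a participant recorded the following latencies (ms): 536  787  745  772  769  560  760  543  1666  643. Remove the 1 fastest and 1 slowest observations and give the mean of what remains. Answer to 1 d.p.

Sorted: 536, 543, 560, 643, 745, 760, 769, 772, 787, 1666
Drop lowest 1 (536) and highest 1 (1666)
Remaining (n=8): Σ = 5579, mean = 5579/8 = 697.375

697.4 ms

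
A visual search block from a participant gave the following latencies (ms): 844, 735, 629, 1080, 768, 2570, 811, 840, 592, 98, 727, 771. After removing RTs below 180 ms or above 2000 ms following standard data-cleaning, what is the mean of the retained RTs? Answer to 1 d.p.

Excluded: 98, 2570
Retained (n=10): Σ = 7797
Mean = 7797/10 = 779.7000

779.7 ms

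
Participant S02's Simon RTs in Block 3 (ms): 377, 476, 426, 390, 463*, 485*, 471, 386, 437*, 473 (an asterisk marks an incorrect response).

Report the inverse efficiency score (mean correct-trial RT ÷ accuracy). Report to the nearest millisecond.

Correct trials (n=7): 377, 476, 426, 390, 471, 386, 473
Mean correct RT = 2999/7 = 428.4286 ms
Proportion correct = 7/10
IES = 428.4286 / (7/10) = 612.041 ms

612 ms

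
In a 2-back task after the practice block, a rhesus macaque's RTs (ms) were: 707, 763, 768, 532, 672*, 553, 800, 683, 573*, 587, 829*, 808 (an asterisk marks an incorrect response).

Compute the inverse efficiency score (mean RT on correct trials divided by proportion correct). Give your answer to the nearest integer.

Correct trials (n=9): 707, 763, 768, 532, 553, 800, 683, 587, 808
Mean correct RT = 6201/9 = 689.0000 ms
Proportion correct = 9/12
IES = 689.0000 / (9/12) = 918.667 ms

919 ms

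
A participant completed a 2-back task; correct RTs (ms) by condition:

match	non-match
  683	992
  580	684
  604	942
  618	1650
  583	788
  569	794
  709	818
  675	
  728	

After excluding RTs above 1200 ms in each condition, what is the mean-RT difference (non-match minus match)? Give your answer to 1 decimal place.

non-match: exclude 1650
M(match) = 5749/9 = 638.778
M(non-match) = 5018/6 = 836.333
Difference = 836.333 − 638.778 = 197.556 ms

197.6 ms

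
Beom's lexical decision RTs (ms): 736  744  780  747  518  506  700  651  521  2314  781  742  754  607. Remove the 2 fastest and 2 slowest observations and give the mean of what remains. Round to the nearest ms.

Sorted: 506, 518, 521, 607, 651, 700, 736, 742, 744, 747, 754, 780, 781, 2314
Drop lowest 2 (506, 518) and highest 2 (781, 2314)
Remaining (n=10): Σ = 6982, mean = 6982/10 = 698.200

698 ms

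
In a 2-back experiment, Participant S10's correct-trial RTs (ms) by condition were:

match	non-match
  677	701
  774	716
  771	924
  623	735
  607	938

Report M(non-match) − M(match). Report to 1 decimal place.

112.4 ms

M(match) = 3452/5 = 690.400
M(non-match) = 4014/5 = 802.800
Difference = 802.800 − 690.400 = 112.400 ms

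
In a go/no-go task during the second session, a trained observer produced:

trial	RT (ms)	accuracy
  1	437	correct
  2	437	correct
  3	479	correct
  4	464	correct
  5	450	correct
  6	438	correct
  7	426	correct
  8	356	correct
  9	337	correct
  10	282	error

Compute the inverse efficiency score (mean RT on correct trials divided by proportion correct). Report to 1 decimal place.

472.1 ms

Correct trials (n=9): 437, 437, 479, 464, 450, 438, 426, 356, 337
Mean correct RT = 3824/9 = 424.8889 ms
Proportion correct = 9/10
IES = 424.8889 / (9/10) = 472.099 ms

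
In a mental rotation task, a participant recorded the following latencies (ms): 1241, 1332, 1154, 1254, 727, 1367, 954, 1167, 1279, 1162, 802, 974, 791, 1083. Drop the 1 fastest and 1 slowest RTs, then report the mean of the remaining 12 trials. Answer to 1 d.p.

1099.4 ms

Sorted: 727, 791, 802, 954, 974, 1083, 1154, 1162, 1167, 1241, 1254, 1279, 1332, 1367
Drop lowest 1 (727) and highest 1 (1367)
Remaining (n=12): Σ = 13193, mean = 13193/12 = 1099.417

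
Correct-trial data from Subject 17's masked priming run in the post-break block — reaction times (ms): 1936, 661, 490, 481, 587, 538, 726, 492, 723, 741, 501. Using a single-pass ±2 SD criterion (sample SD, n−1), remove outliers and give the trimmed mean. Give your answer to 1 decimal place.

594.0 ms

n = 11, ΣRT = 7876, M = 716.000
Σ(x−M)² = 1743226.00; s = √(1743226.00/10) = 417.520
Cutoffs: 716.000 ± 2·417.520 → [-119.0, 1551.0]
Outside: 1936 → excluded.
Retained (n=10): Σ = 5940, mean = 5940/10 = 594.000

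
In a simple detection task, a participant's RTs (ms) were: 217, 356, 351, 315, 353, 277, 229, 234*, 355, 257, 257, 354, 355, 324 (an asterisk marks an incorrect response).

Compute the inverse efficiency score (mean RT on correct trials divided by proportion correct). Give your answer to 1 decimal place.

Correct trials (n=13): 217, 356, 351, 315, 353, 277, 229, 355, 257, 257, 354, 355, 324
Mean correct RT = 4000/13 = 307.6923 ms
Proportion correct = 13/14
IES = 307.6923 / (13/14) = 331.361 ms

331.4 ms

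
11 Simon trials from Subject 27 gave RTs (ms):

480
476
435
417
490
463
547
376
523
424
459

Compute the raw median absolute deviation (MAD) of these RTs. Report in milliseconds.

28 ms

Sorted: 376, 417, 424, 435, 459, 463, 476, 480, 490, 523, 547 → median = 463
|x − 463|: 17, 13, 28, 46, 27, 0, 84, 87, 60, 39, 4
Sorted deviations: 0, 4, 13, 17, 27, 28, 39, 46, 60, 84, 87 → MAD = 28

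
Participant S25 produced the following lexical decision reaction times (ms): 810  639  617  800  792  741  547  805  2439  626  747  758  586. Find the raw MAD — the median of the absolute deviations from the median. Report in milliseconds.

63 ms

Sorted: 547, 586, 617, 626, 639, 741, 747, 758, 792, 800, 805, 810, 2439 → median = 747
|x − 747|: 63, 108, 130, 53, 45, 6, 200, 58, 1692, 121, 0, 11, 161
Sorted deviations: 0, 6, 11, 45, 53, 58, 63, 108, 121, 130, 161, 200, 1692 → MAD = 63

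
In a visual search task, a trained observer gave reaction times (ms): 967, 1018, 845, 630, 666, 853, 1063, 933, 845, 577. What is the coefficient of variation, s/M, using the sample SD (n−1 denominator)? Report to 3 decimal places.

0.198

n = 10, Σ = 8397, M = 839.7000
Σ(x−M)² = 249954.100; s = √(249954.100/9) = 166.6514
CV = 166.6514 / 839.7000 = 0.19847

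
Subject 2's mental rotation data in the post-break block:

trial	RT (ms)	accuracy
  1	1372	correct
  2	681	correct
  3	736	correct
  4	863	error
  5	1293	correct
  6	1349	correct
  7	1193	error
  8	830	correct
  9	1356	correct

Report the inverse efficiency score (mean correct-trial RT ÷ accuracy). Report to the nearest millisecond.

1399 ms

Correct trials (n=7): 1372, 681, 736, 1293, 1349, 830, 1356
Mean correct RT = 7617/7 = 1088.1429 ms
Proportion correct = 7/9
IES = 1088.1429 / (7/9) = 1399.041 ms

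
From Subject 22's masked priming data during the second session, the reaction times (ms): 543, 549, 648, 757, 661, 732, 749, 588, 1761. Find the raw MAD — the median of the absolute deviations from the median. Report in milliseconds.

Sorted: 543, 549, 588, 648, 661, 732, 749, 757, 1761 → median = 661
|x − 661|: 118, 112, 13, 96, 0, 71, 88, 73, 1100
Sorted deviations: 0, 13, 71, 73, 88, 96, 112, 118, 1100 → MAD = 88

88 ms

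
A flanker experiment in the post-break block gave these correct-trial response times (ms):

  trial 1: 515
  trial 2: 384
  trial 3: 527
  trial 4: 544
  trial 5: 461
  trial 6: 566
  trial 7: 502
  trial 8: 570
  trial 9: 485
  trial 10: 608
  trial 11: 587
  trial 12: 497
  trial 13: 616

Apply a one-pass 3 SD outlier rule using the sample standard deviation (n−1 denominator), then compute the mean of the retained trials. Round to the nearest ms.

n = 13, ΣRT = 6862, M = 527.846
Σ(x−M)² = 49969.69; s = √(49969.69/12) = 64.530
Cutoffs: 527.846 ± 3·64.530 → [334.3, 721.4]
No RTs fall outside the cutoffs; all 13 retained. Mean = 6862/13 = 527.846

528 ms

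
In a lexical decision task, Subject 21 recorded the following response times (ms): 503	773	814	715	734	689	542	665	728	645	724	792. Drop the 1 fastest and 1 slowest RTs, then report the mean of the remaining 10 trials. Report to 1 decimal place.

700.7 ms

Sorted: 503, 542, 645, 665, 689, 715, 724, 728, 734, 773, 792, 814
Drop lowest 1 (503) and highest 1 (814)
Remaining (n=10): Σ = 7007, mean = 7007/10 = 700.700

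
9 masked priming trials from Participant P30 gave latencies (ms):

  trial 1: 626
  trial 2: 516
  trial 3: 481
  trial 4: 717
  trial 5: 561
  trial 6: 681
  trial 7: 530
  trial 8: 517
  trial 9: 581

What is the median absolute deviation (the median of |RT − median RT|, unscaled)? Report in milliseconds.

Sorted: 481, 516, 517, 530, 561, 581, 626, 681, 717 → median = 561
|x − 561|: 65, 45, 80, 156, 0, 120, 31, 44, 20
Sorted deviations: 0, 20, 31, 44, 45, 65, 80, 120, 156 → MAD = 45

45 ms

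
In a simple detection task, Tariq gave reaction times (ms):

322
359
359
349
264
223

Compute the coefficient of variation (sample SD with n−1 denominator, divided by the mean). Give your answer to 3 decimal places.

n = 6, Σ = 1876, M = 312.6667
Σ(x−M)² = 16109.333; s = √(16109.333/5) = 56.7615
CV = 56.7615 / 312.6667 = 0.18154

0.182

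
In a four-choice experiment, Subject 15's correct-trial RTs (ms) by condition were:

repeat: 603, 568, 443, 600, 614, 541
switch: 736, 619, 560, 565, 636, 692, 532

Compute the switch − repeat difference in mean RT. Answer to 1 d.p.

M(repeat) = 3369/6 = 561.500
M(switch) = 4340/7 = 620.000
Difference = 620.000 − 561.500 = 58.500 ms

58.5 ms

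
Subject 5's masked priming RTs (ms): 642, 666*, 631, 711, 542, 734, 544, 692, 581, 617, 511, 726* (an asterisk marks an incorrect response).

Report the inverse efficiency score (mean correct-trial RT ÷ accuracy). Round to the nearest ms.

Correct trials (n=10): 642, 631, 711, 542, 734, 544, 692, 581, 617, 511
Mean correct RT = 6205/10 = 620.5000 ms
Proportion correct = 10/12
IES = 620.5000 / (10/12) = 744.600 ms

745 ms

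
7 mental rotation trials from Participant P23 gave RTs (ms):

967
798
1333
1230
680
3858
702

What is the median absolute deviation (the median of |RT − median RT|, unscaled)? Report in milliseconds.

Sorted: 680, 702, 798, 967, 1230, 1333, 3858 → median = 967
|x − 967|: 0, 169, 366, 263, 287, 2891, 265
Sorted deviations: 0, 169, 263, 265, 287, 366, 2891 → MAD = 265

265 ms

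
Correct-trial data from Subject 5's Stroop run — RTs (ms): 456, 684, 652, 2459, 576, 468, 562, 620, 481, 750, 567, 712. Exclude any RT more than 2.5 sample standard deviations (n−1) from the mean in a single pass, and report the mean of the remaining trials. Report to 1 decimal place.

593.5 ms

n = 12, ΣRT = 8987, M = 748.917
Σ(x−M)² = 3290400.92; s = √(3290400.92/11) = 546.925
Cutoffs: 748.917 ± 2.5·546.925 → [-618.4, 2116.2]
Outside: 2459 → excluded.
Retained (n=11): Σ = 6528, mean = 6528/11 = 593.455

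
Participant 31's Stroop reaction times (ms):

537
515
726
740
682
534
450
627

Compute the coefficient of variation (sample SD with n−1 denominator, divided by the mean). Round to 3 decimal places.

0.179

n = 8, Σ = 4811, M = 601.3750
Σ(x−M)² = 80963.875; s = √(80963.875/7) = 107.5466
CV = 107.5466 / 601.3750 = 0.17883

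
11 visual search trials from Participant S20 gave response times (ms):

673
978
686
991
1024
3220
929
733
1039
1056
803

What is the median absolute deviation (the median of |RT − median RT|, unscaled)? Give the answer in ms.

Sorted: 673, 686, 733, 803, 929, 978, 991, 1024, 1039, 1056, 3220 → median = 978
|x − 978|: 305, 0, 292, 13, 46, 2242, 49, 245, 61, 78, 175
Sorted deviations: 0, 13, 46, 49, 61, 78, 175, 245, 292, 305, 2242 → MAD = 78

78 ms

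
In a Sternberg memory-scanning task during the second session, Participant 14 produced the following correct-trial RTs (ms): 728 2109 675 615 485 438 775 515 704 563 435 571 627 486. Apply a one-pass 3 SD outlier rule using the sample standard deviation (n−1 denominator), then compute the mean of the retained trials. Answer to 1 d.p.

n = 14, ΣRT = 9726, M = 694.714
Σ(x−M)² = 2305018.86; s = √(2305018.86/13) = 421.081
Cutoffs: 694.714 ± 3·421.081 → [-568.5, 1958.0]
Outside: 2109 → excluded.
Retained (n=13): Σ = 7617, mean = 7617/13 = 585.923

585.9 ms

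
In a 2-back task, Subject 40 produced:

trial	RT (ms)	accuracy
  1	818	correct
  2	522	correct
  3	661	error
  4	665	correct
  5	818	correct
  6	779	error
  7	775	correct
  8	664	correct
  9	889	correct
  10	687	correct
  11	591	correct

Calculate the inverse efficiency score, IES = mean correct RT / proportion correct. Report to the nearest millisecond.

873 ms

Correct trials (n=9): 818, 522, 665, 818, 775, 664, 889, 687, 591
Mean correct RT = 6429/9 = 714.3333 ms
Proportion correct = 9/11
IES = 714.3333 / (9/11) = 873.074 ms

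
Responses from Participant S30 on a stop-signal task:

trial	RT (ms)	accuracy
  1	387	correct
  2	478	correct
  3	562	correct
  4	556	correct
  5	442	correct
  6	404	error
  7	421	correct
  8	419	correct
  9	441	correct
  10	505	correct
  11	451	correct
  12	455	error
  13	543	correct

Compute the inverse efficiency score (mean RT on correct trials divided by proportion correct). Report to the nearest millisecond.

Correct trials (n=11): 387, 478, 562, 556, 442, 421, 419, 441, 505, 451, 543
Mean correct RT = 5205/11 = 473.1818 ms
Proportion correct = 11/13
IES = 473.1818 / (11/13) = 559.215 ms

559 ms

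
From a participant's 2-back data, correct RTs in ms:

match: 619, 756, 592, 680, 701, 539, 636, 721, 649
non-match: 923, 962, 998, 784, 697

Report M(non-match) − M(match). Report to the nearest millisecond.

M(match) = 5893/9 = 654.778
M(non-match) = 4364/5 = 872.800
Difference = 872.800 − 654.778 = 218.022 ms

218 ms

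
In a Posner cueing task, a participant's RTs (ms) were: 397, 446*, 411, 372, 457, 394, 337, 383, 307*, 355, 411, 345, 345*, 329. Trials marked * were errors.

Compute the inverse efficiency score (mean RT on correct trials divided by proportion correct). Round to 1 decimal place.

484.9 ms

Correct trials (n=11): 397, 411, 372, 457, 394, 337, 383, 355, 411, 345, 329
Mean correct RT = 4191/11 = 381.0000 ms
Proportion correct = 11/14
IES = 381.0000 / (11/14) = 484.909 ms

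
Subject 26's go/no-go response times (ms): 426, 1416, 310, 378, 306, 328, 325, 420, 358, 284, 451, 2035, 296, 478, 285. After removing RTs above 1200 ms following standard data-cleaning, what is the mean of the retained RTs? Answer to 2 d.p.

357.31 ms

Excluded: 1416, 2035
Retained (n=13): Σ = 4645
Mean = 4645/13 = 357.3077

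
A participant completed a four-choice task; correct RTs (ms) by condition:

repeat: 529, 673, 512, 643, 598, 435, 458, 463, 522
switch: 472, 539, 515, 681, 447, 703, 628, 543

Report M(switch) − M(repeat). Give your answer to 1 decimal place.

29.0 ms

M(repeat) = 4833/9 = 537.000
M(switch) = 4528/8 = 566.000
Difference = 566.000 − 537.000 = 29.000 ms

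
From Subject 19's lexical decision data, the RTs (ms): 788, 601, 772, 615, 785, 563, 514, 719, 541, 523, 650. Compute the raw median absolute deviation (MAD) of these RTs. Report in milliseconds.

92 ms

Sorted: 514, 523, 541, 563, 601, 615, 650, 719, 772, 785, 788 → median = 615
|x − 615|: 173, 14, 157, 0, 170, 52, 101, 104, 74, 92, 35
Sorted deviations: 0, 14, 35, 52, 74, 92, 101, 104, 157, 170, 173 → MAD = 92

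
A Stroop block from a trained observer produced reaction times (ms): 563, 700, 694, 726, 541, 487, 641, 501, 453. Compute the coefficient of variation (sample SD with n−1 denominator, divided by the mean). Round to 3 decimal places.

0.174

n = 9, Σ = 5306, M = 589.5556
Σ(x−M)² = 84440.222; s = √(84440.222/8) = 102.7377
CV = 102.7377 / 589.5556 = 0.17426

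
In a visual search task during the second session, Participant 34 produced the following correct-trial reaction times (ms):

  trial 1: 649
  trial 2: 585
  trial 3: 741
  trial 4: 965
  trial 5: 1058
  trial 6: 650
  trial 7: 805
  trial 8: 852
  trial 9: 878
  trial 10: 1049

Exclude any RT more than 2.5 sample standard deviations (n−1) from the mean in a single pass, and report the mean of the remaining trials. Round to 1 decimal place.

n = 10, ΣRT = 8232, M = 823.200
Σ(x−M)² = 254227.60; s = √(254227.60/9) = 168.070
Cutoffs: 823.200 ± 2.5·168.070 → [403.0, 1243.4]
No RTs fall outside the cutoffs; all 10 retained. Mean = 8232/10 = 823.200

823.2 ms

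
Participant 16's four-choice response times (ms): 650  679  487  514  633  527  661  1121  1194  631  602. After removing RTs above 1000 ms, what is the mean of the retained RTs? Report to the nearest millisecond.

Excluded: 1121, 1194
Retained (n=9): Σ = 5384
Mean = 5384/9 = 598.2222

598 ms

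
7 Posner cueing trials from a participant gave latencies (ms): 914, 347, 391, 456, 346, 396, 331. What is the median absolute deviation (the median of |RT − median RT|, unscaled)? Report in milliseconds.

45 ms

Sorted: 331, 346, 347, 391, 396, 456, 914 → median = 391
|x − 391|: 523, 44, 0, 65, 45, 5, 60
Sorted deviations: 0, 5, 44, 45, 60, 65, 523 → MAD = 45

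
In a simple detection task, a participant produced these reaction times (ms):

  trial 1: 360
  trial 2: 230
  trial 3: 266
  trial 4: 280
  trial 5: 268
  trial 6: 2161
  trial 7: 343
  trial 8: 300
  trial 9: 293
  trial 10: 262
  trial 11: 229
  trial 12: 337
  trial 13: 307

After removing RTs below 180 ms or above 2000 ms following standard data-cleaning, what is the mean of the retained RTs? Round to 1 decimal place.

289.6 ms

Excluded: 2161
Retained (n=12): Σ = 3475
Mean = 3475/12 = 289.5833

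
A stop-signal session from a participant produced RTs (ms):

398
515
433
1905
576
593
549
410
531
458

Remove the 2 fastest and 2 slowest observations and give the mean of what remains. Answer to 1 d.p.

Sorted: 398, 410, 433, 458, 515, 531, 549, 576, 593, 1905
Drop lowest 2 (398, 410) and highest 2 (593, 1905)
Remaining (n=6): Σ = 3062, mean = 3062/6 = 510.333

510.3 ms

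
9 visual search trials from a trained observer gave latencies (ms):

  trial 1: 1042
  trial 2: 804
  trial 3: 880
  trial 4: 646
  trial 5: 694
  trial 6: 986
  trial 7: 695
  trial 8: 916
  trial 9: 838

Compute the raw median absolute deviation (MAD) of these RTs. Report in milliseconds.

143 ms

Sorted: 646, 694, 695, 804, 838, 880, 916, 986, 1042 → median = 838
|x − 838|: 204, 34, 42, 192, 144, 148, 143, 78, 0
Sorted deviations: 0, 34, 42, 78, 143, 144, 148, 192, 204 → MAD = 143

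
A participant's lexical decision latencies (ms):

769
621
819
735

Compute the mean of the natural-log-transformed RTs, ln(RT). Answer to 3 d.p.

6.596

ln(RT): 6.6451, 6.4313, 6.7081, 6.5999
Σ ln(RT) = 26.3844
Mean = 26.3844/4 = 6.59609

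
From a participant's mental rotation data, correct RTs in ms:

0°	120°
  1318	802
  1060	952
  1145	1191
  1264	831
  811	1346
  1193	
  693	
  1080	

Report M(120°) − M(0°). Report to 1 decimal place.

M(0°) = 8564/8 = 1070.500
M(120°) = 5122/5 = 1024.400
Difference = 1024.400 − 1070.500 = -46.100 ms

-46.1 ms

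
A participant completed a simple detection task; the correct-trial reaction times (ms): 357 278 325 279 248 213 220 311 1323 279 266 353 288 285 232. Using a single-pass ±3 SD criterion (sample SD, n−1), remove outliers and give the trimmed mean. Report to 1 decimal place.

n = 15, ΣRT = 5257, M = 350.467
Σ(x−M)² = 1039317.73; s = √(1039317.73/14) = 272.465
Cutoffs: 350.467 ± 3·272.465 → [-466.9, 1167.9]
Outside: 1323 → excluded.
Retained (n=14): Σ = 3934, mean = 3934/14 = 281.000

281.0 ms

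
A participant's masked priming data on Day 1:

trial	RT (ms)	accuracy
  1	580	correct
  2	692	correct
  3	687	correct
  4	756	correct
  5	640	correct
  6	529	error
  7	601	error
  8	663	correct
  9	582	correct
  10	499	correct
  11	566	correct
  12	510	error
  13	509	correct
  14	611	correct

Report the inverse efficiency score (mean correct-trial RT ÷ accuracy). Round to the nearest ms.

785 ms

Correct trials (n=11): 580, 692, 687, 756, 640, 663, 582, 499, 566, 509, 611
Mean correct RT = 6785/11 = 616.8182 ms
Proportion correct = 11/14
IES = 616.8182 / (11/14) = 785.041 ms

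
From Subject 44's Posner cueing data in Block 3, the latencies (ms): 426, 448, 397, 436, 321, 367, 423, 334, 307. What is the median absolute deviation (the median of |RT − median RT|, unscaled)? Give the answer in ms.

39 ms

Sorted: 307, 321, 334, 367, 397, 423, 426, 436, 448 → median = 397
|x − 397|: 29, 51, 0, 39, 76, 30, 26, 63, 90
Sorted deviations: 0, 26, 29, 30, 39, 51, 63, 76, 90 → MAD = 39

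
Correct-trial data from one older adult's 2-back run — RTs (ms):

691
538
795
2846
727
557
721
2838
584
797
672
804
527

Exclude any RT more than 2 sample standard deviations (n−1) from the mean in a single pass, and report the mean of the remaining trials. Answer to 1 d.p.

n = 13, ΣRT = 13097, M = 1007.462
Σ(x−M)² = 8068799.23; s = √(8068799.23/12) = 820.000
Cutoffs: 1007.462 ± 2·820.000 → [-632.5, 2647.5]
Outside: 2838, 2846 → excluded.
Retained (n=11): Σ = 7413, mean = 7413/11 = 673.909

673.9 ms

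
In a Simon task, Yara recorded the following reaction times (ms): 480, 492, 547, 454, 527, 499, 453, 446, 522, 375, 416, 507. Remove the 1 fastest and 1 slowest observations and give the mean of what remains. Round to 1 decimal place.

479.6 ms

Sorted: 375, 416, 446, 453, 454, 480, 492, 499, 507, 522, 527, 547
Drop lowest 1 (375) and highest 1 (547)
Remaining (n=10): Σ = 4796, mean = 4796/10 = 479.600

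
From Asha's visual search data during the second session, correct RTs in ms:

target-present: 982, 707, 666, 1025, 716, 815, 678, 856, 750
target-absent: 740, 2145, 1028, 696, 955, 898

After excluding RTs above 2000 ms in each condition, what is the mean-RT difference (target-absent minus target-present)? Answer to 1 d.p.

64.0 ms

target-absent: exclude 2145
M(target-present) = 7195/9 = 799.444
M(target-absent) = 4317/5 = 863.400
Difference = 863.400 − 799.444 = 63.956 ms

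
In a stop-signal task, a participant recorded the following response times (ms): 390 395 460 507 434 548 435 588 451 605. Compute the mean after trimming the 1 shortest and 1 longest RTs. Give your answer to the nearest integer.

Sorted: 390, 395, 434, 435, 451, 460, 507, 548, 588, 605
Drop lowest 1 (390) and highest 1 (605)
Remaining (n=8): Σ = 3818, mean = 3818/8 = 477.250

477 ms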